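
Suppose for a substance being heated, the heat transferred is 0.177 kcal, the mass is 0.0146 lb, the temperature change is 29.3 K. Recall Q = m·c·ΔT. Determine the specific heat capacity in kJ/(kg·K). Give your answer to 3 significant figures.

Rearranging: c = Q/(m·ΔT).
Q = 0.177 kcal = 740.6 J; m = 0.0146 lb = 0.006622 kg; ΔT = 29.3 K.
c = 3817 J/(kg·K)
3817 J/(kg·K) × (1 kJ/(kg·K) / 1000 J/(kg·K)) = 3.817 kJ/(kg·K)

3.82 kJ/(kg·K)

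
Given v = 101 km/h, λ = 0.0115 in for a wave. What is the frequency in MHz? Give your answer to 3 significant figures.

Solving v = f·λ for f: f = v/λ.
v = 101 km/h = 28.06 m/s; λ = 0.0115 in = 2.921×10^-4 m.
f = 96048 Hz
96048 Hz × (1 MHz / 1.000×10^6 Hz) = 0.09605 MHz

0.0960 MHz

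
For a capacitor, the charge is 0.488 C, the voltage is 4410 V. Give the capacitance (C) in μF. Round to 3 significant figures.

C is given directly by: C = Q/V.
Q = 0.488 C; V = 4410 V.
C = 1.107×10^-4 F
1.107×10^-4 F × (1 μF / 1.000×10^-6 F) = 110.7 μF

111 μF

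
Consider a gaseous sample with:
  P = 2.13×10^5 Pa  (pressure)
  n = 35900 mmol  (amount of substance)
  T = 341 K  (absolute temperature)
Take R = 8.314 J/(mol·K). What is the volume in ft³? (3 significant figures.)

Rearranging: V = nRT/P.
P = 2.13×10^5 Pa; n = 35900 mmol = 35.90 mol; T = 341 K; R = 8.314 J/(mol·K).
V = 0.4778 m³
0.4778 m³ × (1 ft³ / 0.02832 m³) = 16.87 ft³

16.9 ft³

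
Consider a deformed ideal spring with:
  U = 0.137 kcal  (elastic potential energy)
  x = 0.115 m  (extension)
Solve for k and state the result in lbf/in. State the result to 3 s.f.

Solving U = ½k·x² for k: k = 2U/x².
U = 0.137 kcal = 573.2 J; x = 0.115 m.
k = 86686 N/m
86686 N/m × (1 lbf/in / 175.1 N/m) = 495.0 lbf/in

495 lbf/in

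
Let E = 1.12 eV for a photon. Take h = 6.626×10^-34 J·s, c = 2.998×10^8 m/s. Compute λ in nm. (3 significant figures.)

Rearranging: λ = hc/E.
E = 1.12 eV = 1.794×10^-19 J; h = 6.626×10^-34 J·s; c = 2.998×10^8 m/s.
λ = 1.107×10^-6 m
1.107×10^-6 m × (1 nm / 1.000×10^-9 m) = 1107 nm

1110 nm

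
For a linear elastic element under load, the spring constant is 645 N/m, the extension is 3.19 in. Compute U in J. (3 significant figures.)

Directly: U = ½kx².
k = 645 N/m; x = 3.19 in = 0.08103 m.
U = 2.117 J  (the unit combination reduces to kg·m²/s² = J)

2.12 J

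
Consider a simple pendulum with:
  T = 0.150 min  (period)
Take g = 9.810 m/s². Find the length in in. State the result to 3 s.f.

Rearranging: L = g·(T/2π)².
T = 0.150 min = 9.000 s; g = 9.810 m/s².
L = 20.13 m
20.13 m × (1 in / 0.02540 m) = 792.4 in

792 in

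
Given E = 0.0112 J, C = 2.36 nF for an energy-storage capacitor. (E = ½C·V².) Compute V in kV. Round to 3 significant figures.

3.08 kV

Solving E = ½C·V² for V: V = √(2E/C).
E = 0.0112 J; C = 2.36 nF = 2.360×10^-9 F.
V = 3081 V
3081 V × (1 kV / 1000 V) = 3.081 kV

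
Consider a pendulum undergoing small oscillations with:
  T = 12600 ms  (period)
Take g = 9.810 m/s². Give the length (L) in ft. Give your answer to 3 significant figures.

129 ft

Rearranging T = 2π√(L/g) for L: L = g·(T/2π)².
T = 12600 ms = 12.60 s; g = 9.810 m/s².
L = 39.45 m
39.45 m × (1 ft / 0.3048 m) = 129.4 ft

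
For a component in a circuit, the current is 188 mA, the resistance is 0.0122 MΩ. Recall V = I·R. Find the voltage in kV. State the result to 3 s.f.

2.29 kV

Directly: V = IR.
I = 188 mA = 0.1880 A; R = 0.0122 MΩ = 12200 Ω.
V = 2294 V
2294 V × (1 kV / 1000 V) = 2.294 kV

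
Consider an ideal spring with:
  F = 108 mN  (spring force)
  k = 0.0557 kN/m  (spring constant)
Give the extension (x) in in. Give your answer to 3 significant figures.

0.0763 in

From Hooke's law: x = F/k.
F = 108 mN = 0.1080 N; k = 0.0557 kN/m = 55.70 N/m.
x = 0.001939 m
0.001939 m × (1 in / 0.02540 m) = 0.07634 in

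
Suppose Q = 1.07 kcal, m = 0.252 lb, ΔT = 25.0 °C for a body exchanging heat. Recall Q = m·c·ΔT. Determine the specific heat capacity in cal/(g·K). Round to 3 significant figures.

0.374 cal/(g·K)

Rearranging Q = m·c·ΔT for c: c = Q/(m·ΔT).
Q = 1.07 kcal = 4477 J; m = 0.252 lb = 0.1143 kg; ΔT = 25.0 °C = 25.00 K.
c = 1567 J/(kg·K)
1567 J/(kg·K) × (1 cal/(g·K) / 4184 J/(kg·K)) = 0.3744 cal/(g·K)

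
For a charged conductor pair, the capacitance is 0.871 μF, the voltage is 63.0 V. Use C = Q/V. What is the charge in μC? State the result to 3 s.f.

Rearranging: Q = CV.
C = 0.871 μF = 8.710×10^-7 F; V = 63.0 V.
Q = 5.487×10^-5 C
5.487×10^-5 C × (1 μC / 1.000×10^-6 C) = 54.87 μC

54.9 μC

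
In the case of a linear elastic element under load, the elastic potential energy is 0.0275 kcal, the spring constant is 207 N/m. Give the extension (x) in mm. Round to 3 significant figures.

1050 mm

Rearranging U = ½k·x² for x: x = √(2U/k).
U = 0.0275 kcal = 115.1 J; k = 207 N/m.
x = 1.054 m
1.054 m × (1 mm / 0.001000 m) = 1054 mm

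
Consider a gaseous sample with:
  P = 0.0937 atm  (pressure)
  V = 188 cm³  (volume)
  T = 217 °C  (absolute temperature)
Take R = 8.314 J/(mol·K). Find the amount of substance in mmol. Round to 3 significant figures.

Rearranging PV = nRT for n: n = PV/(RT).
P = 0.0937 atm = 9494 Pa; V = 188 cm³ = 1.880×10^-4 m³; T = 217 °C = 490.1 K; R = 8.314 J/(mol·K).
n = 4.380×10^-4 mol
4.380×10^-4 mol × (1 mmol / 0.001000 mol) = 0.4380 mmol

0.438 mmol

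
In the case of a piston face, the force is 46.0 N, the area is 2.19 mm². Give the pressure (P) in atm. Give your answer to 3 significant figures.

207 atm

P is given directly by: P = F/A.
F = 46.0 N; A = 2.19 mm² = 2.190×10^-6 m².
P = 2.100×10^7 Pa
2.100×10^7 Pa × (1 atm / 1.013×10^5 Pa) = 207.3 atm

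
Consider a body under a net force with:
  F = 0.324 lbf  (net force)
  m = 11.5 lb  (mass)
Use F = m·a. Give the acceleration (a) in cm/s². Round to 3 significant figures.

27.6 cm/s²

Solving F = m·a for a: a = F/m.
F = 0.324 lbf = 1.441 N; m = 11.5 lb = 5.216 kg.
a = 0.2763 m/s²
0.2763 m/s² × (1 cm/s² / 0.01000 m/s²) = 27.63 cm/s²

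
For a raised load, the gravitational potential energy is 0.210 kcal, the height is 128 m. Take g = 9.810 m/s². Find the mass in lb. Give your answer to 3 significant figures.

Rearranging: m = PE/(g·h).
PE = 0.210 kcal = 878.6 J; h = 128 m; g = 9.810 m/s².
m = 0.6997 kg
0.6997 kg × (1 lb / 0.4536 kg) = 1.543 lb

1.54 lb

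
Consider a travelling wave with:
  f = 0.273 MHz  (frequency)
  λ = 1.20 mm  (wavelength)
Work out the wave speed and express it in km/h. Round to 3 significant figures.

v is given directly by: v = fλ.
f = 0.273 MHz = 2.730×10^5 Hz; λ = 1.20 mm = 0.001200 m.
v = 327.6 m/s
327.6 m/s × (1 km/h / 0.2778 m/s) = 1179 km/h

1180 km/h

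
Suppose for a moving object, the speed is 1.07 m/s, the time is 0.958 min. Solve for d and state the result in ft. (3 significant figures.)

Solving v = d/t for d: d = v·t.
v = 1.07 m/s; t = 0.958 min = 57.48 s.
d = 61.50 m
61.50 m × (1 ft / 0.3048 m) = 201.8 ft

202 ft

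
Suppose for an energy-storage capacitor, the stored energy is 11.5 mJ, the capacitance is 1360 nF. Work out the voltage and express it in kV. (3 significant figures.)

Rearranging E = ½C·V² for V: V = √(2E/C).
E = 11.5 mJ = 0.01150 J; C = 1360 nF = 1.360×10^-6 F.
V = 130.0 V  (the unit combination reduces to kg·m²/(A·s³) = V)
130.0 V × (1 kV / 1000 V) = 0.1300 kV

0.130 kV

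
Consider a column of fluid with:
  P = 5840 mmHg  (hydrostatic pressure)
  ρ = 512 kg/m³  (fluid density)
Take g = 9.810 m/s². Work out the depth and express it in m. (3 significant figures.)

155 m

Rearranging P = ρ·g·h for h: h = P/(ρ·g).
P = 5840 mmHg = 7.786×10^5 Pa; ρ = 512 kg/m³; g = 9.810 m/s².
h = 155.0 m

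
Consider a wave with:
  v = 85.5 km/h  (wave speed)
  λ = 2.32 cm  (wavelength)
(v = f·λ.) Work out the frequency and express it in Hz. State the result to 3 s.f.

1020 Hz

Rearranging: f = v/λ.
v = 85.5 km/h = 23.75 m/s; λ = 2.32 cm = 0.02320 m.
f = 1024 Hz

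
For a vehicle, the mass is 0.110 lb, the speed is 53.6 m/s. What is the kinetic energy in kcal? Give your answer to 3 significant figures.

Directly: KE = ½mv².
m = 0.110 lb = 0.04990 kg; v = 53.6 m/s.
KE = 71.67 J
71.67 J × (1 kcal / 4184 J) = 0.01713 kcal

0.0171 kcal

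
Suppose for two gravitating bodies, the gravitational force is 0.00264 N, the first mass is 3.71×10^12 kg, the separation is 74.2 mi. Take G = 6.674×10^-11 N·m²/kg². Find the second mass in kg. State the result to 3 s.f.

Rearranging: m₂ = F·r²/(G·m₁).
F = 0.00264 N; m₁ = 3.71×10^12 kg; r = 74.2 mi = 1.194×10^5 m; G = 6.674×10^-11 N·m²/kg².
m₂ = 1.520×10^5 kg

1.52×10^5 kg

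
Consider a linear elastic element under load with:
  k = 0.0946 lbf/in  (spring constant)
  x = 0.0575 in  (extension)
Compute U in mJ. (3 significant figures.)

0.0177 mJ

U is given directly by: U = ½kx².
k = 0.0946 lbf/in = 16.57 N/m; x = 0.0575 in = 0.001460 m.
U = 1.767×10^-5 J
1.767×10^-5 J × (1 mJ / 0.001000 J) = 0.01767 mJ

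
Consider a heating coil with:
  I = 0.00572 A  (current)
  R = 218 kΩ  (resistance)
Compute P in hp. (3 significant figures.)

0.00956 hp

P is given directly by: P = I²R.
I = 0.00572 A; R = 218 kΩ = 2.180×10^5 Ω.
P = 7.133 W  (the unit combination reduces to kg·m²/s³ = W)
7.133 W × (1 hp / 745.7 W) = 0.009565 hp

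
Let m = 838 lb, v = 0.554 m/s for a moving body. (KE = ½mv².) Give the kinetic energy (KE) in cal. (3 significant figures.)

13.9 cal

KE is given directly by: KE = ½mv².
m = 838 lb = 380.1 kg; v = 0.554 m/s.
KE = 58.33 J
58.33 J × (1 cal / 4.184 J) = 13.94 cal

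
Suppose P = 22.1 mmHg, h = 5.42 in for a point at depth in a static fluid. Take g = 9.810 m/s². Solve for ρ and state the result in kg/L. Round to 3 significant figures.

Solving P = ρ·g·h for ρ: ρ = P/(g·h).
P = 22.1 mmHg = 2946 Pa; h = 5.42 in = 0.1377 m; g = 9.810 m/s².
ρ = 2182 kg/m³
2182 kg/m³ × (1 kg/L / 1000 kg/m³) = 2.182 kg/L

2.18 kg/L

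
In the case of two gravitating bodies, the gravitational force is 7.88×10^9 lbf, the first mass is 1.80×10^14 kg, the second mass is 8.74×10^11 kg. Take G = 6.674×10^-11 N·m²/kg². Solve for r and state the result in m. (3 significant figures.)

From Newton's law of gravitation: r = √(G·m₁m₂/F).
F = 7.88×10^9 lbf = 3.505×10^10 N; m₁ = 1.80×10^14 kg; m₂ = 8.74×10^11 kg; G = 6.674×10^-11 N·m²/kg².
r = 547.3 m

547 m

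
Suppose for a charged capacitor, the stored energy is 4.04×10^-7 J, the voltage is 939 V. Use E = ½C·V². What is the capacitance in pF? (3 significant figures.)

0.916 pF

Rearranging E = ½C·V² for C: C = 2E/V².
E = 4.04×10^-7 J; V = 939 V.
C = 9.164×10^-13 F
9.164×10^-13 F × (1 pF / 1.000×10^-12 F) = 0.9164 pF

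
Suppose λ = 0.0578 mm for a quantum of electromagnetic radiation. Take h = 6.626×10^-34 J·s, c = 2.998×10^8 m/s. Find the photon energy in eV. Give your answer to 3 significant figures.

E is given directly by: E = hc/λ.
λ = 0.0578 mm = 5.780×10^-5 m; h = 6.626×10^-34 J·s; c = 2.998×10^8 m/s.
E = 3.437×10^-21 J
3.437×10^-21 J × (1 eV / 1.602×10^-19 J) = 0.02145 eV

0.0215 eV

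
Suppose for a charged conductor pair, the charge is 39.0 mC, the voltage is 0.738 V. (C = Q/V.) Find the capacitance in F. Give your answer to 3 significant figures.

Directly: C = Q/V.
Q = 39.0 mC = 0.03900 C; V = 0.738 V.
C = 0.05285 F

0.0528 F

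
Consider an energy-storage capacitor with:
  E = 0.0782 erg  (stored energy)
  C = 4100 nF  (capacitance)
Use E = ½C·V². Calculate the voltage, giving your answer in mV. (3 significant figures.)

61.8 mV

Solving E = ½C·V² for V: V = √(2E/C).
E = 0.0782 erg = 7.820×10^-9 J; C = 4100 nF = 4.100×10^-6 F.
V = 0.06176 V
0.06176 V × (1 mV / 0.001000 V) = 61.76 mV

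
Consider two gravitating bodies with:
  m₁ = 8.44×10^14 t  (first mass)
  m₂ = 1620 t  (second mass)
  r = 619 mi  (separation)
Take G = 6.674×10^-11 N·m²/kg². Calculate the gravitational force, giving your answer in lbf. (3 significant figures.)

From Newton's law of gravitation: F = Gm₁m₂/r².
m₁ = 8.44×10^14 t = 8.440×10^17 kg; m₂ = 1620 t = 1.620×10^6 kg; r = 619 mi = 9.962×10^5 m; G = 6.674×10^-11 N·m²/kg².
F = 91.95 N
91.95 N × (1 lbf / 4.448 N) = 20.67 lbf

20.7 lbf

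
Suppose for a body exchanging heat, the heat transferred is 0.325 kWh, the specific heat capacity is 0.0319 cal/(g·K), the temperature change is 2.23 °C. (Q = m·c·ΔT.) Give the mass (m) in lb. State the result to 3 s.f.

8670 lb

Rearranging Q = m·c·ΔT for m: m = Q/(c·ΔT).
Q = 0.325 kWh = 1.170×10^6 J; c = 0.0319 cal/(g·K) = 133.5 J/(kg·K); ΔT = 2.23 °C = 2.230 K.
m = 3931 kg
3931 kg × (1 lb / 0.4536 kg) = 8666 lb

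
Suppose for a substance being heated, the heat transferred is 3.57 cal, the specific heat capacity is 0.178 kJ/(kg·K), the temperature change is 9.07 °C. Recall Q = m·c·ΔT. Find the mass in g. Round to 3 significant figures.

Solving Q = m·c·ΔT for m: m = Q/(c·ΔT).
Q = 3.57 cal = 14.94 J; c = 0.178 kJ/(kg·K) = 178.0 J/(kg·K); ΔT = 9.07 °C = 9.070 K.
m = 0.009252 kg
0.009252 kg × (1 g / 0.001000 kg) = 9.252 g

9.25 g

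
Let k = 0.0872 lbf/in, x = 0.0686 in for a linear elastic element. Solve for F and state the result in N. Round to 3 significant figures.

0.0266 N

From Hooke's law: F = kx.
k = 0.0872 lbf/in = 15.27 N/m; x = 0.0686 in = 0.001742 m.
F = 0.02661 N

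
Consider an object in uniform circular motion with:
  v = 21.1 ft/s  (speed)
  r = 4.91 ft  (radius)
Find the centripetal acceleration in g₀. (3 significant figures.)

2.82 g₀

Directly: a = v²/r.
v = 21.1 ft/s = 6.431 m/s; r = 4.91 ft = 1.497 m.
a = 27.64 m/s²
27.64 m/s² × (1 g₀ / 9.807 m/s²) = 2.818 g₀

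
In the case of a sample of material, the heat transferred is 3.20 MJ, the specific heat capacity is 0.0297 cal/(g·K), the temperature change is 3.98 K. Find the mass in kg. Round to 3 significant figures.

Rearranging Q = m·c·ΔT for m: m = Q/(c·ΔT).
Q = 3.20 MJ = 3.200×10^6 J; c = 0.0297 cal/(g·K) = 124.3 J/(kg·K); ΔT = 3.98 K.
m = 6470 kg

6470 kg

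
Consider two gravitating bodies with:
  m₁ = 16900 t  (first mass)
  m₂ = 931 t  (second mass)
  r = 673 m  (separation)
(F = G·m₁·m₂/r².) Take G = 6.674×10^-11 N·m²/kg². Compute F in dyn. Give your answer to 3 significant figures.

232 dyn

Directly: F = Gm₁m₂/r².
m₁ = 16900 t = 1.690×10^7 kg; m₂ = 931 t = 9.310×10^5 kg; r = 673 m; G = 6.674×10^-11 N·m²/kg².
F = 0.002318 N
0.002318 N × (1 dyn / 1.000×10^-5 N) = 231.8 dyn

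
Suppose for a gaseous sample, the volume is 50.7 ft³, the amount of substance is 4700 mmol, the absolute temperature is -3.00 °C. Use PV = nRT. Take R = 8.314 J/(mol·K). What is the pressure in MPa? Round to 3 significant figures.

0.00735 MPa

Directly: P = nRT/V.
V = 50.7 ft³ = 1.436 m³; n = 4700 mmol = 4.700 mol; T = -3.00 °C = 270.1 K; R = 8.314 J/(mol·K).
P = 7353 Pa  (the unit combination reduces to kg/(m·s²) = Pa)
7353 Pa × (1 MPa / 1.000×10^6 Pa) = 0.007353 MPa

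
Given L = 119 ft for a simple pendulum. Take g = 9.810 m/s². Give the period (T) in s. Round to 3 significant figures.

Directly: T = 2π√(L/g).
L = 119 ft = 36.27 m; g = 9.810 m/s².
T = 12.08 s

12.1 s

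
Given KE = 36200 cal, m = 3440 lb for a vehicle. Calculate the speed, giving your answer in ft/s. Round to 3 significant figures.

45.7 ft/s

Solving KE = ½mv² for v: v = √(2·KE/m).
KE = 36200 cal = 1.515×10^5 J; m = 3440 lb = 1560 kg.
v = 13.93 m/s
13.93 m/s × (1 ft/s / 0.3048 m/s) = 45.71 ft/s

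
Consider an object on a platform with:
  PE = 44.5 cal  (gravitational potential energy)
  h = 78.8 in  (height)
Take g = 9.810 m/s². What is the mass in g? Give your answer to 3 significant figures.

Solving PE = m·g·h for m: m = PE/(g·h).
PE = 44.5 cal = 186.2 J; h = 78.8 in = 2.002 m; g = 9.810 m/s².
m = 9.482 kg
9.482 kg × (1 g / 0.001000 kg) = 9482 g

9480 g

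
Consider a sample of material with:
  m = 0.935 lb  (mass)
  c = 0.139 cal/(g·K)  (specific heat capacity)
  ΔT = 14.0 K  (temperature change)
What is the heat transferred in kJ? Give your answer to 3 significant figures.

Directly: Q = mcΔT.
m = 0.935 lb = 0.4241 kg; c = 0.139 cal/(g·K) = 581.6 J/(kg·K); ΔT = 14.0 K.
Q = 3453 J
3453 J × (1 kJ / 1000 J) = 3.453 kJ

3.45 kJ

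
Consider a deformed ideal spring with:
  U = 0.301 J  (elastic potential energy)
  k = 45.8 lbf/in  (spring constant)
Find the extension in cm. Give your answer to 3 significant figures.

0.866 cm

Rearranging U = ½k·x² for x: x = √(2U/k).
U = 0.301 J; k = 45.8 lbf/in = 8021 N/m.
x = 0.008663 m
0.008663 m × (1 cm / 0.01000 m) = 0.8663 cm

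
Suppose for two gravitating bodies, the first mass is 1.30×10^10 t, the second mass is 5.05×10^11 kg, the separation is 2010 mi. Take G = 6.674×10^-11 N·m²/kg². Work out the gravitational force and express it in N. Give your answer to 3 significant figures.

From Newton's law of gravitation: F = Gm₁m₂/r².
m₁ = 1.30×10^10 t = 1.300×10^13 kg; m₂ = 5.05×10^11 kg; r = 2010 mi = 3.235×10^6 m; G = 6.674×10^-11 N·m²/kg².
F = 41.87 N  (the unit combination reduces to kg·m/s² = N)

41.9 N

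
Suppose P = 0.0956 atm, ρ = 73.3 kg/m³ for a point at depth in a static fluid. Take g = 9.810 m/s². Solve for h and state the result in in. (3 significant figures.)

530 in

Rearranging P = ρ·g·h for h: h = P/(ρ·g).
P = 0.0956 atm = 9687 Pa; ρ = 73.3 kg/m³; g = 9.810 m/s².
h = 13.47 m
13.47 m × (1 in / 0.02540 m) = 530.4 in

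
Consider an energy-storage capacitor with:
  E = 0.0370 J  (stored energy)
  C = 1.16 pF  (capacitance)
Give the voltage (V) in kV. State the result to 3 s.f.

253 kV

Rearranging: V = √(2E/C).
E = 0.0370 J; C = 1.16 pF = 1.160×10^-12 F.
V = 2.526×10^5 V
2.526×10^5 V × (1 kV / 1000 V) = 252.6 kV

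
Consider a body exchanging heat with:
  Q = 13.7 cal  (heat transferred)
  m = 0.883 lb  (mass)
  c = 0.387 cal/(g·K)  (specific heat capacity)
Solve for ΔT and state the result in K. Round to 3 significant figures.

Rearranging: ΔT = Q/(m·c).
Q = 13.7 cal = 57.32 J; m = 0.883 lb = 0.4005 kg; c = 0.387 cal/(g·K) = 1619 J/(kg·K).
ΔT = 0.08839 K

0.0884 K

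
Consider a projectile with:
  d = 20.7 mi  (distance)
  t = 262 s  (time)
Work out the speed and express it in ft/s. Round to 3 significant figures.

417 ft/s

Directly: v = d/t.
d = 20.7 mi = 33313 m; t = 262 s.
v = 127.2 m/s
127.2 m/s × (1 ft/s / 0.3048 m/s) = 417.2 ft/s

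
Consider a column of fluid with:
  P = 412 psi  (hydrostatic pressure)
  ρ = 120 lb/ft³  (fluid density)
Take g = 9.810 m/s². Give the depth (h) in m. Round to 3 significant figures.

151 m

Rearranging P = ρ·g·h for h: h = P/(ρ·g).
P = 412 psi = 2.841×10^6 Pa; ρ = 120 lb/ft³ = 1922 kg/m³; g = 9.810 m/s².
h = 150.6 m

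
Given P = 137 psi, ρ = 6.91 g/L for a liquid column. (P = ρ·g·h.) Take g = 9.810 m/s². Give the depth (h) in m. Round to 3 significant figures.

Solving P = ρ·g·h for h: h = P/(ρ·g).
P = 137 psi = 9.446×10^5 Pa; ρ = 6.91 g/L = 6.910 kg/m³; g = 9.810 m/s².
h = 13935 m

13900 m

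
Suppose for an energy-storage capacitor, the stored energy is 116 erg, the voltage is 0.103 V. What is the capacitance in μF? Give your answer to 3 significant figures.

2190 μF

Rearranging: C = 2E/V².
E = 116 erg = 1.160×10^-5 J; V = 0.103 V.
C = 0.002187 F
0.002187 F × (1 μF / 1.000×10^-6 F) = 2187 μF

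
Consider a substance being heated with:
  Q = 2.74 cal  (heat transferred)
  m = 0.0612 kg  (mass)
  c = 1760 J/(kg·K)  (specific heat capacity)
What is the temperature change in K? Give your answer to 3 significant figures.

Rearranging Q = m·c·ΔT for ΔT: ΔT = Q/(m·c).
Q = 2.74 cal = 11.46 J; m = 0.0612 kg; c = 1760 J/(kg·K).
ΔT = 0.1064 K

0.106 K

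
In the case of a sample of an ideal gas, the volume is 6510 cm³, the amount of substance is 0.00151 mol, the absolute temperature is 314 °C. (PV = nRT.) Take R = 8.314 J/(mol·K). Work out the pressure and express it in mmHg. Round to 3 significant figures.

8.49 mmHg

P is given directly by: P = nRT/V.
V = 6510 cm³ = 0.006510 m³; n = 0.00151 mol; T = 314 °C = 587.1 K; R = 8.314 J/(mol·K).
P = 1132 Pa
1132 Pa × (1 mmHg / 133.3 Pa) = 8.493 mmHg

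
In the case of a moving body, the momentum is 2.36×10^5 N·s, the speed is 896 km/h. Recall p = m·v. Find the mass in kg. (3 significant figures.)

Rearranging: m = p/v.
p = 2.36×10^5 N·s = 2.360×10^5 kg·m/s; v = 896 km/h = 248.9 m/s.
m = 948.2 kg

948 kg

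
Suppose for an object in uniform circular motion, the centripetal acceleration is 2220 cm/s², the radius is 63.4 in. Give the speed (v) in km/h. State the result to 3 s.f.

Rearranging a = v²/r for v: v = √(a·r).
a = 2220 cm/s² = 22.20 m/s²; r = 63.4 in = 1.610 m.
v = 5.979 m/s
5.979 m/s × (1 km/h / 0.2778 m/s) = 21.52 km/h

21.5 km/h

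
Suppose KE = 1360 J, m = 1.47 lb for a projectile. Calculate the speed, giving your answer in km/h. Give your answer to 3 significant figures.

Rearranging: v = √(2·KE/m).
KE = 1360 J; m = 1.47 lb = 0.6668 kg.
v = 63.87 m/s
63.87 m/s × (1 km/h / 0.2778 m/s) = 229.9 km/h

230 km/h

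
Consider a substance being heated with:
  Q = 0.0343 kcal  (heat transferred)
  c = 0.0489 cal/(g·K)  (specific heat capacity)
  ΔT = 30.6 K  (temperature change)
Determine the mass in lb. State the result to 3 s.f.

0.0505 lb

Rearranging: m = Q/(c·ΔT).
Q = 0.0343 kcal = 143.5 J; c = 0.0489 cal/(g·K) = 204.6 J/(kg·K); ΔT = 30.6 K.
m = 0.02292 kg
0.02292 kg × (1 lb / 0.4536 kg) = 0.05054 lb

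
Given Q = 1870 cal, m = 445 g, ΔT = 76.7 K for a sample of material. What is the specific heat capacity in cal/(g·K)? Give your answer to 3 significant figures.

Solving Q = m·c·ΔT for c: c = Q/(m·ΔT).
Q = 1870 cal = 7824 J; m = 445 g = 0.4450 kg; ΔT = 76.7 K.
c = 229.2 J/(kg·K)
229.2 J/(kg·K) × (1 cal/(g·K) / 4184 J/(kg·K)) = 0.05479 cal/(g·K)

0.0548 cal/(g·K)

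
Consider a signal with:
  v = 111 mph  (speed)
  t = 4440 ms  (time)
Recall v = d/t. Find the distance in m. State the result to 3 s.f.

220 m

Rearranging v = d/t for d: d = v·t.
v = 111 mph = 49.62 m/s; t = 4440 ms = 4.440 s.
d = 220.3 m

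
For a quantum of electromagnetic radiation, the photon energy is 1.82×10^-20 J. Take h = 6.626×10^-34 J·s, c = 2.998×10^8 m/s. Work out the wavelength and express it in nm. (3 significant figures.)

Rearranging E = h·c/λ for λ: λ = hc/E.
E = 1.82×10^-20 J; h = 6.626×10^-34 J·s; c = 2.998×10^8 m/s.
λ = 1.091×10^-5 m
1.091×10^-5 m × (1 nm / 1.000×10^-9 m) = 10915 nm

10900 nm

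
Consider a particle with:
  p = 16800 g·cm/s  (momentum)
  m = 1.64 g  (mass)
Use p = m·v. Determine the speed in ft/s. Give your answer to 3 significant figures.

Rearranging: v = p/m.
p = 16800 g·cm/s = 0.1680 kg·m/s; m = 1.64 g = 0.001640 kg.
v = 102.4 m/s
102.4 m/s × (1 ft/s / 0.3048 m/s) = 336.1 ft/s

336 ft/s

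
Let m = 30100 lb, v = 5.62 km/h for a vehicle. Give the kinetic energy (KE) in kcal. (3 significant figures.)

3.98 kcal

Directly: KE = ½mv².
m = 30100 lb = 13653 kg; v = 5.62 km/h = 1.561 m/s.
KE = 16637 J
16637 J × (1 kcal / 4184 J) = 3.976 kcal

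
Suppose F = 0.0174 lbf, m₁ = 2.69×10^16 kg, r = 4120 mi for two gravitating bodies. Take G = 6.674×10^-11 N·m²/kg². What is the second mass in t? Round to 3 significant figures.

1900 t

Rearranging F = G·m₁·m₂/r² for m₂: m₂ = F·r²/(G·m₁).
F = 0.0174 lbf = 0.07740 N; m₁ = 2.69×10^16 kg; r = 4120 mi = 6.630×10^6 m; G = 6.674×10^-11 N·m²/kg².
m₂ = 1.895×10^6 kg
1.895×10^6 kg × (1 t / 1000 kg) = 1895 t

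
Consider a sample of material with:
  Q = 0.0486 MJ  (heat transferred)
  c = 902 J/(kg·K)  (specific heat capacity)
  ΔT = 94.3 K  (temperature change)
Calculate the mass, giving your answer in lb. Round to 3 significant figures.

1.26 lb

Rearranging Q = m·c·ΔT for m: m = Q/(c·ΔT).
Q = 0.0486 MJ = 48600 J; c = 902 J/(kg·K); ΔT = 94.3 K.
m = 0.5714 kg
0.5714 kg × (1 lb / 0.4536 kg) = 1.260 lb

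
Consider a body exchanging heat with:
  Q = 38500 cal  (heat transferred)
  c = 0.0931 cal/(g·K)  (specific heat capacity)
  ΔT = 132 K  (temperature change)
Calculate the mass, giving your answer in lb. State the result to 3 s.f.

6.91 lb

Rearranging Q = m·c·ΔT for m: m = Q/(c·ΔT).
Q = 38500 cal = 1.611×10^5 J; c = 0.0931 cal/(g·K) = 389.5 J/(kg·K); ΔT = 132 K.
m = 3.133 kg
3.133 kg × (1 lb / 0.4536 kg) = 6.907 lb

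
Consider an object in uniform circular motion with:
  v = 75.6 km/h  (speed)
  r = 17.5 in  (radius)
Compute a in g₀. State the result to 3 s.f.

101 g₀

a is given directly by: a = v²/r.
v = 75.6 km/h = 21.00 m/s; r = 17.5 in = 0.4445 m.
a = 992.1 m/s²
992.1 m/s² × (1 g₀ / 9.807 m/s²) = 101.2 g₀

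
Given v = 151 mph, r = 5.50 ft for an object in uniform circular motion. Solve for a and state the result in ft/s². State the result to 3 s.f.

8920 ft/s²

a is given directly by: a = v²/r.
v = 151 mph = 67.50 m/s; r = 5.50 ft = 1.676 m.
a = 2718 m/s²
2718 m/s² × (1 ft/s² / 0.3048 m/s²) = 8918 ft/s²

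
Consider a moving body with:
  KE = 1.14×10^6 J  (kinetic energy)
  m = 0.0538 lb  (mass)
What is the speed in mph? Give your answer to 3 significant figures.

21600 mph

Solving KE = ½mv² for v: v = √(2·KE/m).
KE = 1.14×10^6 J; m = 0.0538 lb = 0.02440 kg.
v = 9666 m/s
9666 m/s × (1 mph / 0.4470 m/s) = 21622 mph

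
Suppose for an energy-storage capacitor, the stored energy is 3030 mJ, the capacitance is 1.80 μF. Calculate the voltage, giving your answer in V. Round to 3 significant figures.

1830 V

Rearranging: V = √(2E/C).
E = 3030 mJ = 3.030 J; C = 1.80 μF = 1.800×10^-6 F.
V = 1835 V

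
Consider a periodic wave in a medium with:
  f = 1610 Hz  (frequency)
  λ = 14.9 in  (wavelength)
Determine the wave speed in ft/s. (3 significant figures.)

v is given directly by: v = fλ.
f = 1610 Hz; λ = 14.9 in = 0.3785 m.
v = 609.3 m/s
609.3 m/s × (1 ft/s / 0.3048 m/s) = 1999 ft/s

2000 ft/s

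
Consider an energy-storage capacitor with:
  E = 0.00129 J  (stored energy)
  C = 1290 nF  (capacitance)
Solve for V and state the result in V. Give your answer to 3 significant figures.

44.7 V

Rearranging E = ½C·V² for V: V = √(2E/C).
E = 0.00129 J; C = 1290 nF = 1.290×10^-6 F.
V = 44.72 V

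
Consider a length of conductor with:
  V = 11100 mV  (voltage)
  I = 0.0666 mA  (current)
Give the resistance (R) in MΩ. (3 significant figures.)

0.167 MΩ

Rearranging V = I·R for R: R = V/I.
V = 11100 mV = 11.10 V; I = 0.0666 mA = 6.660×10^-5 A.
R = 1.667×10^5 Ω
1.667×10^5 Ω × (1 MΩ / 1.000×10^6 Ω) = 0.1667 MΩ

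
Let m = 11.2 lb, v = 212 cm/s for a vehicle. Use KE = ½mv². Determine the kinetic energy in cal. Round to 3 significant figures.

Directly: KE = ½mv².
m = 11.2 lb = 5.080 kg; v = 212 cm/s = 2.120 m/s.
KE = 11.42 J  (the unit combination reduces to kg·m²/s² = J)
11.42 J × (1 cal / 4.184 J) = 2.729 cal

2.73 cal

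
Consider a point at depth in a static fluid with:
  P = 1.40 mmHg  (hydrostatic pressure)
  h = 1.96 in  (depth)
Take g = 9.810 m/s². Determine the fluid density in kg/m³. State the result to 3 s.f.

382 kg/m³

Rearranging P = ρ·g·h for ρ: ρ = P/(g·h).
P = 1.40 mmHg = 186.7 Pa; h = 1.96 in = 0.04978 m; g = 9.810 m/s².
ρ = 382.2 kg/m³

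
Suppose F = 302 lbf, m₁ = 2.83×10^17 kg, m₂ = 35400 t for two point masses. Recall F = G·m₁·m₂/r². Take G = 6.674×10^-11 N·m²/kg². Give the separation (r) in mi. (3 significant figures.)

Rearranging F = G·m₁·m₂/r² for r: r = √(G·m₁m₂/F).
F = 302 lbf = 1343 N; m₁ = 2.83×10^17 kg; m₂ = 35400 t = 3.540×10^7 kg; G = 6.674×10^-11 N·m²/kg².
r = 7.055×10^5 m
7.055×10^5 m × (1 mi / 1609 m) = 438.4 mi

438 mi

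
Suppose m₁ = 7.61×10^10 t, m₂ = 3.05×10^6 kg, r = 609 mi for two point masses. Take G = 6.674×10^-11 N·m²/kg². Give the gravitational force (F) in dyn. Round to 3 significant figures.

1610 dyn

Directly: F = Gm₁m₂/r².
m₁ = 7.61×10^10 t = 7.610×10^13 kg; m₂ = 3.05×10^6 kg; r = 609 mi = 9.801×10^5 m; G = 6.674×10^-11 N·m²/kg².
F = 0.01613 N  (the unit combination reduces to kg·m/s² = N)
0.01613 N × (1 dyn / 1.000×10^-5 N) = 1613 dyn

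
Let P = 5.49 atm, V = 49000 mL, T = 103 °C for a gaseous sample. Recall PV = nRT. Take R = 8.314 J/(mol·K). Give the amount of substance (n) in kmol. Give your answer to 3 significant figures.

0.00872 kmol

From the ideal-gas law: n = PV/(RT).
P = 5.49 atm = 5.563×10^5 Pa; V = 49000 mL = 0.04900 m³; T = 103 °C = 376.1 K; R = 8.314 J/(mol·K).
n = 8.716 mol
8.716 mol × (1 kmol / 1000 mol) = 0.008716 kmol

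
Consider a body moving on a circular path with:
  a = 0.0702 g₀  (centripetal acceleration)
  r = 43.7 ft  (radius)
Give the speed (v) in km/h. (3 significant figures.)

10.9 km/h

Solving a = v²/r for v: v = √(a·r).
a = 0.0702 g₀ = 0.6884 m/s²; r = 43.7 ft = 13.32 m.
v = 3.028 m/s
3.028 m/s × (1 km/h / 0.2778 m/s) = 10.90 km/h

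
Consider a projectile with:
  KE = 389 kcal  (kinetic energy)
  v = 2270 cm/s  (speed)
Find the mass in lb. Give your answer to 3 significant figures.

13900 lb

Rearranging KE = ½mv² for m: m = 2·KE/v².
KE = 389 kcal = 1.628×10^6 J; v = 2270 cm/s = 22.70 m/s.
m = 6317 kg
6317 kg × (1 lb / 0.4536 kg) = 13927 lb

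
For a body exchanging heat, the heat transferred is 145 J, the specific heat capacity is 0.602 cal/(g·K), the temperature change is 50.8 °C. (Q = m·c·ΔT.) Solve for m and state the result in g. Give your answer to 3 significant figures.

Rearranging: m = Q/(c·ΔT).
Q = 145 J; c = 0.602 cal/(g·K) = 2519 J/(kg·K); ΔT = 50.8 °C = 50.80 K.
m = 0.001133 kg
0.001133 kg × (1 g / 0.001000 kg) = 1.133 g

1.13 g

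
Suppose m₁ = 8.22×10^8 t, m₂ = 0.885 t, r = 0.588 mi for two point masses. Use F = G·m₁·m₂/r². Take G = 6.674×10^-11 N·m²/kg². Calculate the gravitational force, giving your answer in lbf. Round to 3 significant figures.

F is given directly by: F = Gm₁m₂/r².
m₁ = 8.22×10^8 t = 8.220×10^11 kg; m₂ = 0.885 t = 885.0 kg; r = 0.588 mi = 946.3 m; G = 6.674×10^-11 N·m²/kg².
F = 0.05422 N  (the unit combination reduces to kg·m/s² = N)
0.05422 N × (1 lbf / 4.448 N) = 0.01219 lbf

0.0122 lbf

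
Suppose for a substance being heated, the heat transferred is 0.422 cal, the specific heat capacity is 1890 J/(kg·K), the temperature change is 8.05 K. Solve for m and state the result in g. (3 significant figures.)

Rearranging Q = m·c·ΔT for m: m = Q/(c·ΔT).
Q = 0.422 cal = 1.766 J; c = 1890 J/(kg·K); ΔT = 8.05 K.
m = 1.161×10^-4 kg
1.161×10^-4 kg × (1 g / 0.001000 kg) = 0.1161 g

0.116 g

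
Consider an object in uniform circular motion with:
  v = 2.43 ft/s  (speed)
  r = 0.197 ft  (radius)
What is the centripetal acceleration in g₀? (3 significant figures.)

0.932 g₀

a is given directly by: a = v²/r.
v = 2.43 ft/s = 0.7407 m/s; r = 0.197 ft = 0.06005 m.
a = 9.136 m/s²
9.136 m/s² × (1 g₀ / 9.807 m/s²) = 0.9316 g₀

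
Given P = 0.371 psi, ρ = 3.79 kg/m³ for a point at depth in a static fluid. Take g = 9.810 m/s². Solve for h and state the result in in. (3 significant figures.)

Solving P = ρ·g·h for h: h = P/(ρ·g).
P = 0.371 psi = 2558 Pa; ρ = 3.79 kg/m³; g = 9.810 m/s².
h = 68.80 m
68.80 m × (1 in / 0.02540 m) = 2709 in

2710 in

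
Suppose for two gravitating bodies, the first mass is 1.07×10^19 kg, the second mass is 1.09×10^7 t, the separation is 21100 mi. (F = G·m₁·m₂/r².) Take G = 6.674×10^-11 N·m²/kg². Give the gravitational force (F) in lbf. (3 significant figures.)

From Newton's law of gravitation: F = Gm₁m₂/r².
m₁ = 1.07×10^19 kg; m₂ = 1.09×10^7 t = 1.090×10^10 kg; r = 21100 mi = 3.396×10^7 m; G = 6.674×10^-11 N·m²/kg².
F = 6750 N
6750 N × (1 lbf / 4.448 N) = 1518 lbf

1520 lbf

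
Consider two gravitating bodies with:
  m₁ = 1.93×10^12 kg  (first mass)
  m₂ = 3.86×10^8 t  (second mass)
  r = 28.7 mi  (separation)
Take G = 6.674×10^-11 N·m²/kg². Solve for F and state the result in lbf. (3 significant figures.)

5240 lbf

From Newton's law of gravitation: F = Gm₁m₂/r².
m₁ = 1.93×10^12 kg; m₂ = 3.86×10^8 t = 3.860×10^11 kg; r = 28.7 mi = 46188 m; G = 6.674×10^-11 N·m²/kg².
F = 23306 N
23306 N × (1 lbf / 4.448 N) = 5239 lbf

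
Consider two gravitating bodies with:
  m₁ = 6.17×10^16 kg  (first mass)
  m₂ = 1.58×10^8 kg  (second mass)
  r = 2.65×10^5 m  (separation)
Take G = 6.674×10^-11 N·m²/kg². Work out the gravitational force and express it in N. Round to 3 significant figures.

F is given directly by: F = Gm₁m₂/r².
m₁ = 6.17×10^16 kg; m₂ = 1.58×10^8 kg; r = 2.65×10^5 m; G = 6.674×10^-11 N·m²/kg².
F = 9265 N  (the unit combination reduces to kg·m/s² = N)

9260 N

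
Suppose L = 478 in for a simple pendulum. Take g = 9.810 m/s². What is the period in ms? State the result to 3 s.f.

T is given directly by: T = 2π√(L/g).
L = 478 in = 12.14 m; g = 9.810 m/s².
T = 6.990 s
6.990 s × (1 ms / 0.001000 s) = 6990 ms

6990 ms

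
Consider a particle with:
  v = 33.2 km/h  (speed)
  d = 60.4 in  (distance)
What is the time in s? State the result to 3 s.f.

Rearranging v = d/t for t: t = d/v.
v = 33.2 km/h = 9.222 m/s; d = 60.4 in = 1.534 m.
t = 0.1664 s

0.166 s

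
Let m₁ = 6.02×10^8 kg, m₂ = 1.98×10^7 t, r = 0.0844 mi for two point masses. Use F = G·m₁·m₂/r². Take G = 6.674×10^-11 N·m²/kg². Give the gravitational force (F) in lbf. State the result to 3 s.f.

9690 lbf

From Newton's law of gravitation: F = Gm₁m₂/r².
m₁ = 6.02×10^8 kg; m₂ = 1.98×10^7 t = 1.980×10^10 kg; r = 0.0844 mi = 135.8 m; G = 6.674×10^-11 N·m²/kg².
F = 43119 N
43119 N × (1 lbf / 4.448 N) = 9693 lbf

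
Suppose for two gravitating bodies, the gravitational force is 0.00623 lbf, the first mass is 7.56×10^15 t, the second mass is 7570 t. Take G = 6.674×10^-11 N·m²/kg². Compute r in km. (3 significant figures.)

3.71×10^5 km

Rearranging F = G·m₁·m₂/r² for r: r = √(G·m₁m₂/F).
F = 0.00623 lbf = 0.02771 N; m₁ = 7.56×10^15 t = 7.560×10^18 kg; m₂ = 7570 t = 7.570×10^6 kg; G = 6.674×10^-11 N·m²/kg².
r = 3.712×10^8 m
3.712×10^8 m × (1 km / 1000 m) = 3.712×10^5 km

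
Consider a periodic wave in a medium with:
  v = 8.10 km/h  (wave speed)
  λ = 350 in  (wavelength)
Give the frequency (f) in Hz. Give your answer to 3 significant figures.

0.253 Hz

Solving v = f·λ for f: f = v/λ.
v = 8.10 km/h = 2.250 m/s; λ = 350 in = 8.890 m.
f = 0.2531 Hz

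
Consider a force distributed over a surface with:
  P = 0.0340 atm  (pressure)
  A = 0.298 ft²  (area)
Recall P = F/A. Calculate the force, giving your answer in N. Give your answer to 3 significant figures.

Rearranging P = F/A for F: F = P·A.
P = 0.0340 atm = 3445 Pa; A = 0.298 ft² = 0.02769 m².
F = 95.38 N

95.4 N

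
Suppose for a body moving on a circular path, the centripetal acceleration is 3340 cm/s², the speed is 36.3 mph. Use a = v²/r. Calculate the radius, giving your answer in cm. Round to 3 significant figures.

788 cm

Rearranging a = v²/r for r: r = v²/a.
a = 3340 cm/s² = 33.40 m/s²; v = 36.3 mph = 16.23 m/s.
r = 7.884 m
7.884 m × (1 cm / 0.01000 m) = 788.4 cm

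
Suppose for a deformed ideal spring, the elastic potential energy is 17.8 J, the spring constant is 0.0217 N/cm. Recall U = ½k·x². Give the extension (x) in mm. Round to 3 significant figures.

4050 mm

Rearranging U = ½k·x² for x: x = √(2U/k).
U = 17.8 J; k = 0.0217 N/cm = 2.170 N/m.
x = 4.050 m
4.050 m × (1 mm / 0.001000 m) = 4050 mm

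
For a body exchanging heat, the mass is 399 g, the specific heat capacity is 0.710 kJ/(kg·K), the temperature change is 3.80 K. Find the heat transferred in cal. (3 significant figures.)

Q is given directly by: Q = mcΔT.
m = 399 g = 0.3990 kg; c = 0.710 kJ/(kg·K) = 710.0 J/(kg·K); ΔT = 3.80 K.
Q = 1077 J
1077 J × (1 cal / 4.184 J) = 257.3 cal

257 cal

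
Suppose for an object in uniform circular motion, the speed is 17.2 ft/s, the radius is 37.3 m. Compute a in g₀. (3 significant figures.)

0.0751 g₀

Directly: a = v²/r.
v = 17.2 ft/s = 5.243 m/s; r = 37.3 m.
a = 0.7368 m/s²
0.7368 m/s² × (1 g₀ / 9.807 m/s²) = 0.07514 g₀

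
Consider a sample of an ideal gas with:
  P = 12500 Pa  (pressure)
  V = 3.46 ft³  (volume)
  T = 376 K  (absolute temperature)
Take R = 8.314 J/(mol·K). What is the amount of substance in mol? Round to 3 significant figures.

0.392 mol

Solving PV = nRT for n: n = PV/(RT).
P = 12500 Pa; V = 3.46 ft³ = 0.09798 m³; T = 376 K; R = 8.314 J/(mol·K).
n = 0.3918 mol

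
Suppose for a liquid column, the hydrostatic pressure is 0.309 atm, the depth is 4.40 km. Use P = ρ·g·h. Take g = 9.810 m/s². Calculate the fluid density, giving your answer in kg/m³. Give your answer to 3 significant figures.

Solving P = ρ·g·h for ρ: ρ = P/(g·h).
P = 0.309 atm = 31309 Pa; h = 4.40 km = 4400 m; g = 9.810 m/s².
ρ = 0.7254 kg/m³

0.725 kg/m³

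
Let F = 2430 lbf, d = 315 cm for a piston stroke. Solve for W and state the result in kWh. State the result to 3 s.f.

Directly: W = F·d.
F = 2430 lbf = 10809 N; d = 315 cm = 3.150 m.
W = 34049 J  (the unit combination reduces to kg·m²/s² = J)
34049 J × (1 kWh / 3.600×10^6 J) = 0.009458 kWh

0.00946 kWh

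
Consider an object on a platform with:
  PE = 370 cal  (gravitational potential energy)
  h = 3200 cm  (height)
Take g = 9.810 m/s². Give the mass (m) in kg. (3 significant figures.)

Solving PE = m·g·h for m: m = PE/(g·h).
PE = 370 cal = 1548 J; h = 3200 cm = 32.00 m; g = 9.810 m/s².
m = 4.931 kg

4.93 kg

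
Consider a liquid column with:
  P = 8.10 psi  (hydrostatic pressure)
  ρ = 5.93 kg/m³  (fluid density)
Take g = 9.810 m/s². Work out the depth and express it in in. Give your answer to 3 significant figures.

37800 in

Solving P = ρ·g·h for h: h = P/(ρ·g).
P = 8.10 psi = 55848 Pa; ρ = 5.93 kg/m³; g = 9.810 m/s².
h = 960.0 m
960.0 m × (1 in / 0.02540 m) = 37796 in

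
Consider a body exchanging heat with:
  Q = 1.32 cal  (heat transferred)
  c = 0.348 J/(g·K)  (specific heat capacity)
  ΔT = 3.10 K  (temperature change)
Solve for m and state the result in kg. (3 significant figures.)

0.00512 kg

Rearranging Q = m·c·ΔT for m: m = Q/(c·ΔT).
Q = 1.32 cal = 5.523 J; c = 0.348 J/(g·K) = 348.0 J/(kg·K); ΔT = 3.10 K.
m = 0.005119 kg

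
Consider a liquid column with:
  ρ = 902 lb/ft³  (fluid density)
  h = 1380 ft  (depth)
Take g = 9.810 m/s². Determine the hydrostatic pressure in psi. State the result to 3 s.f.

8650 psi

Directly: P = ρgh.
ρ = 902 lb/ft³ = 14449 kg/m³; h = 1380 ft = 420.6 m; g = 9.810 m/s².
P = 5.962×10^7 Pa
5.962×10^7 Pa × (1 psi / 6895 Pa) = 8647 psi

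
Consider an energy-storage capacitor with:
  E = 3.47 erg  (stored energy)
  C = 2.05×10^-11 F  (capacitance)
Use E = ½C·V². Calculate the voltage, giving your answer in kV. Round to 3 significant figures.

Solving E = ½C·V² for V: V = √(2E/C).
E = 3.47 erg = 3.470×10^-7 J; C = 2.05×10^-11 F.
V = 184.0 V
184.0 V × (1 kV / 1000 V) = 0.1840 kV

0.184 kV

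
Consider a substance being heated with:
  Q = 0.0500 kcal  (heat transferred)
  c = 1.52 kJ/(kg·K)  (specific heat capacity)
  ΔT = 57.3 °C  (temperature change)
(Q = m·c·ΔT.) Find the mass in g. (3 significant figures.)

Rearranging: m = Q/(c·ΔT).
Q = 0.0500 kcal = 209.2 J; c = 1.52 kJ/(kg·K) = 1520 J/(kg·K); ΔT = 57.3 °C = 57.30 K.
m = 0.002402 kg
0.002402 kg × (1 g / 0.001000 kg) = 2.402 g

2.40 g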